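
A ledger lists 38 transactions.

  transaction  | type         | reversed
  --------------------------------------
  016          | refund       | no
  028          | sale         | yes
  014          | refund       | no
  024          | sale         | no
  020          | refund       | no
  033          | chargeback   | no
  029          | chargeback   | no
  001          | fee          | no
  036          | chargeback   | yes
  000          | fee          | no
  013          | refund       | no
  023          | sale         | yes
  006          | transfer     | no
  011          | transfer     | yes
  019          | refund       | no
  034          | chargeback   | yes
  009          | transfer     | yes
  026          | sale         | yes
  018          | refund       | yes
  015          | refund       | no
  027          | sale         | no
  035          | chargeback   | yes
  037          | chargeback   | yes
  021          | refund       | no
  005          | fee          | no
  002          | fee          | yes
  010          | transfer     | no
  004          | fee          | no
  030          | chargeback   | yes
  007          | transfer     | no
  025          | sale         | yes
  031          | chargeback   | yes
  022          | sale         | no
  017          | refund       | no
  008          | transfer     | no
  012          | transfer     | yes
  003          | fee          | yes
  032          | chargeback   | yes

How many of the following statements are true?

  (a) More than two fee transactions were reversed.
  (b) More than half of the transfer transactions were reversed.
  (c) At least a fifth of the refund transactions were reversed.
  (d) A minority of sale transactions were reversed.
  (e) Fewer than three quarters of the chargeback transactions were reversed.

(a) fee: |A| = 6, |A ∩ B| = 2; needs |A ∩ B| > 2 — false.
(b) transfer: |A| = 7, |A ∩ B| = 3; needs |A ∩ B| > |A ∖ B| — false.
(c) refund: |A| = 9, |A ∩ B| = 1; needs |A ∩ B| / |A| ≥ 1/5 — false.
(d) sale: |A| = 7, |A ∩ B| = 4; needs |A ∩ B| < |A ∖ B| — false.
(e) chargeback: |A| = 9, |A ∩ B| = 7; needs |A ∩ B| / |A| < 3/4 — false.

0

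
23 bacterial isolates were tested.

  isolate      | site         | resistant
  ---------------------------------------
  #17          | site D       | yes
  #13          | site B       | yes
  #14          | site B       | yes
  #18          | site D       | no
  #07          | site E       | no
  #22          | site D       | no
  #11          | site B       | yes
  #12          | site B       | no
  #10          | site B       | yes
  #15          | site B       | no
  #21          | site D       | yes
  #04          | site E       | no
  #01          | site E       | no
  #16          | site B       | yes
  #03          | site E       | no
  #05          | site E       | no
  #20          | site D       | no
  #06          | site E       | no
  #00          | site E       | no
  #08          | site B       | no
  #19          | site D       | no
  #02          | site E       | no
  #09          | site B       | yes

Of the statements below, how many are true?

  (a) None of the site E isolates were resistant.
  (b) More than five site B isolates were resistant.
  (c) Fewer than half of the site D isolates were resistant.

(a) site E: |A| = 8, |A ∩ B| = 0; needs A ∩ B = ∅ (|A ∩ B| = 0) — true.
(b) site B: |A| = 9, |A ∩ B| = 6; needs |A ∩ B| > 5 — true.
(c) site D: |A| = 6, |A ∩ B| = 2; needs |A ∩ B| < |A ∖ B| — true.

3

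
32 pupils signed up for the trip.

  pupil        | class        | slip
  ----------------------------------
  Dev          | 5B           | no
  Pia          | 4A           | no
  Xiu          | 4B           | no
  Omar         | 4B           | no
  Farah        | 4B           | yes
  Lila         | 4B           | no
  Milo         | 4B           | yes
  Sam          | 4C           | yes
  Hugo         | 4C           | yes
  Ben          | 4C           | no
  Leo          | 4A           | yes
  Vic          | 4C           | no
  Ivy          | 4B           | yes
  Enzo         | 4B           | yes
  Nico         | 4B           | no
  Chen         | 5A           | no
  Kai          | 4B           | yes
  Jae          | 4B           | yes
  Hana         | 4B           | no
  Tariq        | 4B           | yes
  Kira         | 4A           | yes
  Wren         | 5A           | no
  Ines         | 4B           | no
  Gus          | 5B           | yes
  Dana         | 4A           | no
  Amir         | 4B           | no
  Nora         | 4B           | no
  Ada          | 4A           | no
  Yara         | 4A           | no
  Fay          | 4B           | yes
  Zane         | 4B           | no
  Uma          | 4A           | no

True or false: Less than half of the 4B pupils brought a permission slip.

True

Truth condition: |A ∩ B| < |A ∖ B|.
|A| = 17, |A ∩ B| = 8, |A ∖ B| = 9.
8 < 9, so the statement is true.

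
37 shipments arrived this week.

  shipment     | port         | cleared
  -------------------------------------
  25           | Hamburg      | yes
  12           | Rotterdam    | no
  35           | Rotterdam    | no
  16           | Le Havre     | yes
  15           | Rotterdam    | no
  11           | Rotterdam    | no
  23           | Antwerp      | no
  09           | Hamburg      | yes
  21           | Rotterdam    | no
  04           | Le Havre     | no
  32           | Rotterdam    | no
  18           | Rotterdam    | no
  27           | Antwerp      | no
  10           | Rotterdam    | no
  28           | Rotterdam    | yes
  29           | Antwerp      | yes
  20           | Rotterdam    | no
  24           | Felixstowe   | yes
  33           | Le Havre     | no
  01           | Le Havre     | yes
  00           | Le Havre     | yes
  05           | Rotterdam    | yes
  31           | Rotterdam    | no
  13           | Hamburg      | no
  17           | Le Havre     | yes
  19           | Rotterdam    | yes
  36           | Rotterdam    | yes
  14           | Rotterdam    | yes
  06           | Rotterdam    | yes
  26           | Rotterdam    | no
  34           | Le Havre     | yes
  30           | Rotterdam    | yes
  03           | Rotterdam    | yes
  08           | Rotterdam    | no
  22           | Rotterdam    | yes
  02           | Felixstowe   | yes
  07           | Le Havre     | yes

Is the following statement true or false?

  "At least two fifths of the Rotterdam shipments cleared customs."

True

'At least two fifths of the Rotterdam shipments cleared customs' holds iff |A ∩ B| / |A| ≥ 2/5.
|A| = 21, |A ∩ B| = 9, |A ∖ B| = 12.
|A ∩ B|/|A| = 9/21, so the statement is true.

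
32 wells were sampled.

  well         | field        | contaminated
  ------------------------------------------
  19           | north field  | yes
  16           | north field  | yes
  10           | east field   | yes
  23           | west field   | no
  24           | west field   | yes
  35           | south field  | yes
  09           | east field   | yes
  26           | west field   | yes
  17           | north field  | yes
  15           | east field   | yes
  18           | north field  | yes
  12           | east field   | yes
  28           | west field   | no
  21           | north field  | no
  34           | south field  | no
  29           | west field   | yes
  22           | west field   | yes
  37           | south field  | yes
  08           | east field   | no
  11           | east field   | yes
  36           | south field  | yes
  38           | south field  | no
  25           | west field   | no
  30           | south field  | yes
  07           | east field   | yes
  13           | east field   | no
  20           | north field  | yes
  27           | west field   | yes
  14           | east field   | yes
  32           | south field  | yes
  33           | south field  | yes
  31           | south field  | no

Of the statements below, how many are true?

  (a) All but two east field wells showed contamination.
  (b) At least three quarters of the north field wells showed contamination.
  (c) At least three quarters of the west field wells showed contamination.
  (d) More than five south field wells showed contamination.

(a) east field: |A| = 9, |A ∩ B| = 7; needs |A ∖ B| = 2 — true.
(b) north field: |A| = 6, |A ∩ B| = 5; needs |A ∩ B| / |A| ≥ 3/4 — true.
(c) west field: |A| = 8, |A ∩ B| = 5; needs |A ∩ B| / |A| ≥ 3/4 — false.
(d) south field: |A| = 9, |A ∩ B| = 6; needs |A ∩ B| > 5 — true.

3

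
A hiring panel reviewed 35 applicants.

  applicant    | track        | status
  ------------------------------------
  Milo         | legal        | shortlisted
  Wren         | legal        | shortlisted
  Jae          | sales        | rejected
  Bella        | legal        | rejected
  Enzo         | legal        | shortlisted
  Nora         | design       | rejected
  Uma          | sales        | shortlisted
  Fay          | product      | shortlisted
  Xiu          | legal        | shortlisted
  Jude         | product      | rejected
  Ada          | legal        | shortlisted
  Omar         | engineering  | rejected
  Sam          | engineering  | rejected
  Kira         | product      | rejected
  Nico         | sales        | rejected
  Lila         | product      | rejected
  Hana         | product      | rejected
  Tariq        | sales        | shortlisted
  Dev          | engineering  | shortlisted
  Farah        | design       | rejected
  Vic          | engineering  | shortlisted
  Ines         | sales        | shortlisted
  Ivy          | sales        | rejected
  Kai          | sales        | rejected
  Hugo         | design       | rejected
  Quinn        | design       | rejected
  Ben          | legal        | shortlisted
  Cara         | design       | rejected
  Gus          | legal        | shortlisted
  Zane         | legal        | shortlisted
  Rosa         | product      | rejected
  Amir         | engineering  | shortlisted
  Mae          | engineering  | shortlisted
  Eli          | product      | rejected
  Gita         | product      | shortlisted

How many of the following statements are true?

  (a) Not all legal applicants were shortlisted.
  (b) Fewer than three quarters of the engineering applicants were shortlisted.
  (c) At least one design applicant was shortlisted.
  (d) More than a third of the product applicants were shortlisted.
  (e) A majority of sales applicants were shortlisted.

(a) legal: |A| = 9, |A ∩ B| = 8; needs A ⊄ B (|A ∖ B| ≥ 1) — true.
(b) engineering: |A| = 6, |A ∩ B| = 4; needs |A ∩ B| / |A| < 3/4 — true.
(c) design: |A| = 5, |A ∩ B| = 0; needs A ∩ B ≠ ∅ (|A ∩ B| ≥ 1) — false.
(d) product: |A| = 8, |A ∩ B| = 2; needs |A ∩ B| / |A| > 1/3 — false.
(e) sales: |A| = 7, |A ∩ B| = 3; needs |A ∩ B| > |A ∖ B| — false.

2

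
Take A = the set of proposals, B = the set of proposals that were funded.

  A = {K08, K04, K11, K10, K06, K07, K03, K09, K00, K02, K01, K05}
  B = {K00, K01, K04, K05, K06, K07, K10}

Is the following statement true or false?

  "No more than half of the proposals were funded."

The determiner here denotes the relation: |A ∩ B| ≤ |A ∖ B|.
A (the restrictor) = {K08, K04, K11, K10, K06, K07, K03, K09, K00, K02, K01, K05}, |A| = 12.
A ∩ B = {K04, K10, K06, K07, K00, K01, K05}, so |A ∩ B| = 7.
A ∖ B = {K08, K11, K03, K09, K02}, so |A ∖ B| = 5.
7 > 5, so the statement is false.

False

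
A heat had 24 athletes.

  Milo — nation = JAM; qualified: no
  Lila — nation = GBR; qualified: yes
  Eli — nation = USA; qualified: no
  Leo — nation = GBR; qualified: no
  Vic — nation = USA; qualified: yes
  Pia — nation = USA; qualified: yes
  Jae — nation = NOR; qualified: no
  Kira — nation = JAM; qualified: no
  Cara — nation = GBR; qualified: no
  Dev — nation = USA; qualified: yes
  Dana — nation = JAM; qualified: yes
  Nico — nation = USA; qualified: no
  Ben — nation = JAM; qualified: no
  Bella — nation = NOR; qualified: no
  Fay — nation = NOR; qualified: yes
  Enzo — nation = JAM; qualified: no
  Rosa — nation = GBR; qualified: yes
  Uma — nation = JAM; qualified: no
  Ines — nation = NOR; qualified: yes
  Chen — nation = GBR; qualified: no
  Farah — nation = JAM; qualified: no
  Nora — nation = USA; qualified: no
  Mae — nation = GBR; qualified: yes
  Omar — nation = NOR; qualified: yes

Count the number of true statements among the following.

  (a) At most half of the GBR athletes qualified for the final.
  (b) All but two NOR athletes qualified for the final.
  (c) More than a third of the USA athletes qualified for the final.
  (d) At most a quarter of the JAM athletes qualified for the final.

(a) GBR: |A| = 6, |A ∩ B| = 3; needs |A ∩ B| ≤ |A ∖ B| — true.
(b) NOR: |A| = 5, |A ∩ B| = 3; needs |A ∖ B| = 2 — true.
(c) USA: |A| = 6, |A ∩ B| = 3; needs |A ∩ B| / |A| > 1/3 — true.
(d) JAM: |A| = 7, |A ∩ B| = 1; needs |A ∩ B| / |A| ≤ 1/4 — true.

4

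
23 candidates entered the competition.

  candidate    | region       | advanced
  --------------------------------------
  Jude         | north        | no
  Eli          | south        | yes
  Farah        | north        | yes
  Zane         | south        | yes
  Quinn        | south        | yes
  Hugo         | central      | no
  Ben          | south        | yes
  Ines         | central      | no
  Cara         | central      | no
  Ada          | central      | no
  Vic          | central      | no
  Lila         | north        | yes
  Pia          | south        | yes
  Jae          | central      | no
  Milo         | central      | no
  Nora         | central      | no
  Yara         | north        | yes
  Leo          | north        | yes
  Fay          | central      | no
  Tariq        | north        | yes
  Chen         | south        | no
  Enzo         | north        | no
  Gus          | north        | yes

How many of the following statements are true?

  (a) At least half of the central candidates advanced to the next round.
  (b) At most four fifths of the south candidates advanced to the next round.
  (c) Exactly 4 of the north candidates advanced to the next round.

(a) central: |A| = 9, |A ∩ B| = 0; needs |A ∩ B| ≥ |A ∖ B| — false.
(b) south: |A| = 6, |A ∩ B| = 5; needs |A ∩ B| / |A| ≤ 4/5 — false.
(c) north: |A| = 8, |A ∩ B| = 6; needs |A ∩ B| = 4 — false.

0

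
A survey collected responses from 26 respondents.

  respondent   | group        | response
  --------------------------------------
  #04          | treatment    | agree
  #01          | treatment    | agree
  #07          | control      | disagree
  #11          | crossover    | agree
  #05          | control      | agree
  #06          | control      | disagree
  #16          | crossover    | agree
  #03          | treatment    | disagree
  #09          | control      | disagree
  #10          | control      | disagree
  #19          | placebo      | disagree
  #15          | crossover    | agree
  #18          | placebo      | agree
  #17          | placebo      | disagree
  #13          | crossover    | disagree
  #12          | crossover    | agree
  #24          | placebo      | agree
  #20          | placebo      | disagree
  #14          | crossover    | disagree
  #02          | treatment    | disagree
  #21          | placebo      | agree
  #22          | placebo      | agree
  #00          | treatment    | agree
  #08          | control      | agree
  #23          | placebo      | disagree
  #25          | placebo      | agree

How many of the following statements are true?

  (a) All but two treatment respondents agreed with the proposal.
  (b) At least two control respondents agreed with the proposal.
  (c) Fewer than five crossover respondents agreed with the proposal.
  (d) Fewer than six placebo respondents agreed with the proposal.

4

(a) treatment: |A| = 5, |A ∩ B| = 3; needs |A ∖ B| = 2 — true.
(b) control: |A| = 6, |A ∩ B| = 2; needs |A ∩ B| ≥ 2 — true.
(c) crossover: |A| = 6, |A ∩ B| = 4; needs |A ∩ B| < 5 — true.
(d) placebo: |A| = 9, |A ∩ B| = 5; needs |A ∩ B| < 6 — true.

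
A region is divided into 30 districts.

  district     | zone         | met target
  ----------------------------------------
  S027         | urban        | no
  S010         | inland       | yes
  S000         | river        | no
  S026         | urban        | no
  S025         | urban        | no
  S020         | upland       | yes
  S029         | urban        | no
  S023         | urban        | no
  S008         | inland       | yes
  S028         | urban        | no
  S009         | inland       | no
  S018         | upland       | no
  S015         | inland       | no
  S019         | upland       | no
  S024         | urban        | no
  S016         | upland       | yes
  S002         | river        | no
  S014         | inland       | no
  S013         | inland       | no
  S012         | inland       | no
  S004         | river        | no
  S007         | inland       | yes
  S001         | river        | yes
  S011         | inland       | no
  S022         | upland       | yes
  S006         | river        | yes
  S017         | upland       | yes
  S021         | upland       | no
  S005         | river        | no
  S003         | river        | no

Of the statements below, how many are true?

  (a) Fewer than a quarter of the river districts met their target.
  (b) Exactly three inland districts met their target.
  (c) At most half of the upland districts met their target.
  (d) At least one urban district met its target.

1

(a) river: |A| = 7, |A ∩ B| = 2; needs |A ∩ B| / |A| < 1/4 — false.
(b) inland: |A| = 9, |A ∩ B| = 3; needs |A ∩ B| = 3 — true.
(c) upland: |A| = 7, |A ∩ B| = 4; needs |A ∩ B| ≤ |A ∖ B| — false.
(d) urban: |A| = 7, |A ∩ B| = 0; needs A ∩ B ≠ ∅ (|A ∩ B| ≥ 1) — false.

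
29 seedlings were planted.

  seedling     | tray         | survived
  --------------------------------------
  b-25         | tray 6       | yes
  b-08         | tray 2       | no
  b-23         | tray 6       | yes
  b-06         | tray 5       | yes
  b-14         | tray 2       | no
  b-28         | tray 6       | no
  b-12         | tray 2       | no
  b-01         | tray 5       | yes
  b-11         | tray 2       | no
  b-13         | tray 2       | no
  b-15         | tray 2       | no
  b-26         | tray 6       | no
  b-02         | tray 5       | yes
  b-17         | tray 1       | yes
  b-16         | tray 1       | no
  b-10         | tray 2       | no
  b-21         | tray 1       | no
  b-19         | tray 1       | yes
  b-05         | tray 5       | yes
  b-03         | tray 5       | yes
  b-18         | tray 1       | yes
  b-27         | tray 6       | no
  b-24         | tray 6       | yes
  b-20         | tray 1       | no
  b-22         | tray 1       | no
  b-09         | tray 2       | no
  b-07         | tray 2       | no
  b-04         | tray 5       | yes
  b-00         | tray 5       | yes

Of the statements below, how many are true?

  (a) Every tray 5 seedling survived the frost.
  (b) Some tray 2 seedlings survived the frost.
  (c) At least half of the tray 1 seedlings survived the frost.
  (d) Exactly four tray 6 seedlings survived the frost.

(a) tray 5: |A| = 7, |A ∩ B| = 7; needs A ⊆ B, i.e. every element of A is in B (|A ∖ B| = 0) — true.
(b) tray 2: |A| = 9, |A ∩ B| = 0; needs A ∩ B ≠ ∅ (|A ∩ B| ≥ 1) — false.
(c) tray 1: |A| = 7, |A ∩ B| = 3; needs |A ∩ B| ≥ |A ∖ B| — false.
(d) tray 6: |A| = 6, |A ∩ B| = 3; needs |A ∩ B| = 4 — false.

1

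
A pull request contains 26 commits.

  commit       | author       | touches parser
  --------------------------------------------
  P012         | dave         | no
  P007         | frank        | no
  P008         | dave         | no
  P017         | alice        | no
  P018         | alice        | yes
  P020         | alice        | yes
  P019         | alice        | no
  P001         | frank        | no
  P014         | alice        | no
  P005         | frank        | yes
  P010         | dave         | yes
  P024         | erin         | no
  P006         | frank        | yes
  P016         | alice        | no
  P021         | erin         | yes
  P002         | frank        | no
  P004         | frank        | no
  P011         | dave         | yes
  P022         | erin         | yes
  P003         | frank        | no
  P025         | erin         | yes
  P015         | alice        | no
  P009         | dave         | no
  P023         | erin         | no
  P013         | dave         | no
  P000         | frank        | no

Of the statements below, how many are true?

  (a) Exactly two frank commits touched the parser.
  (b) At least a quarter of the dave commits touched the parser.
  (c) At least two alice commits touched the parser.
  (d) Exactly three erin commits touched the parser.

(a) frank: |A| = 8, |A ∩ B| = 2; needs |A ∩ B| = 2 — true.
(b) dave: |A| = 6, |A ∩ B| = 2; needs |A ∩ B| / |A| ≥ 1/4 — true.
(c) alice: |A| = 7, |A ∩ B| = 2; needs |A ∩ B| ≥ 2 — true.
(d) erin: |A| = 5, |A ∩ B| = 3; needs |A ∩ B| = 3 — true.

4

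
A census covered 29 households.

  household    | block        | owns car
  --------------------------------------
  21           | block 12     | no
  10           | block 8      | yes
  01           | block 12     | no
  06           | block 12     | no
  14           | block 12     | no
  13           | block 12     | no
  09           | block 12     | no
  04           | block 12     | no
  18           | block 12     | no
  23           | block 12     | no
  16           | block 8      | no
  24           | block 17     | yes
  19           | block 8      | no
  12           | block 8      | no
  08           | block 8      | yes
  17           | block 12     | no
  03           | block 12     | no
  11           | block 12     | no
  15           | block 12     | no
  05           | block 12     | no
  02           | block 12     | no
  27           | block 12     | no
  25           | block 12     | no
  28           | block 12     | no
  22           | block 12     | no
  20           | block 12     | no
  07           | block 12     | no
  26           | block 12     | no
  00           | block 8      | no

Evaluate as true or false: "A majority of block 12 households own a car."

False

Truth condition: |A ∩ B| > |A ∖ B|.
|A| = 22, |A ∩ B| = 0, |A ∖ B| = 22.
0 < 22, so the statement is false.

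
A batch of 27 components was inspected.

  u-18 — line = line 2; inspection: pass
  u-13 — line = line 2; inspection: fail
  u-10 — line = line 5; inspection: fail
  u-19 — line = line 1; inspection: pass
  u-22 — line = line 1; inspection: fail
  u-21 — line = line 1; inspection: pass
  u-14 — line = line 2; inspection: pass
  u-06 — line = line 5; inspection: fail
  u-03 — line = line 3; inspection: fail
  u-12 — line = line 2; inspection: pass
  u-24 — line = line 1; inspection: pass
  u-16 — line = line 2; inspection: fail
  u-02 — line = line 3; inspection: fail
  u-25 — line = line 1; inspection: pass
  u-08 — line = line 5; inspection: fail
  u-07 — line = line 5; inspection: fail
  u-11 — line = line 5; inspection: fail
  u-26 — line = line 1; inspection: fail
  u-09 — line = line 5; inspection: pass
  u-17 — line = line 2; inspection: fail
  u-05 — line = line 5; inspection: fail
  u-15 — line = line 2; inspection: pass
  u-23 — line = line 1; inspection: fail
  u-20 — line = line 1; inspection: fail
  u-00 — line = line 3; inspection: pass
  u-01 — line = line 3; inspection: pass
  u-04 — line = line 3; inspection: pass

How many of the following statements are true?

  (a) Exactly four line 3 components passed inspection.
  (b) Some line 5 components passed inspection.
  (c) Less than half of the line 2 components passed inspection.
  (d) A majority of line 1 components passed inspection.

(a) line 3: |A| = 5, |A ∩ B| = 3; needs |A ∩ B| = 4 — false.
(b) line 5: |A| = 7, |A ∩ B| = 1; needs A ∩ B ≠ ∅ (|A ∩ B| ≥ 1) — true.
(c) line 2: |A| = 7, |A ∩ B| = 4; needs |A ∩ B| < |A ∖ B| — false.
(d) line 1: |A| = 8, |A ∩ B| = 4; needs |A ∩ B| > |A ∖ B| — false.

1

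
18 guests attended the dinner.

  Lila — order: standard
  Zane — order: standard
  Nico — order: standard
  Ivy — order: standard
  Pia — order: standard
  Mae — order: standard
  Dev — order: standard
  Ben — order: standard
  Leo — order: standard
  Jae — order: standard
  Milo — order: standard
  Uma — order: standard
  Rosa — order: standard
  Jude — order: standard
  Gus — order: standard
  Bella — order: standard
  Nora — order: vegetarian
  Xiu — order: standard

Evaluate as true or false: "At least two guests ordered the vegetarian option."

False

Truth condition: |A ∩ B| ≥ 2.
|A| = 18, |A ∩ B| = 1, |A ∖ B| = 17.
|A ∩ B| = 1, so the statement is false.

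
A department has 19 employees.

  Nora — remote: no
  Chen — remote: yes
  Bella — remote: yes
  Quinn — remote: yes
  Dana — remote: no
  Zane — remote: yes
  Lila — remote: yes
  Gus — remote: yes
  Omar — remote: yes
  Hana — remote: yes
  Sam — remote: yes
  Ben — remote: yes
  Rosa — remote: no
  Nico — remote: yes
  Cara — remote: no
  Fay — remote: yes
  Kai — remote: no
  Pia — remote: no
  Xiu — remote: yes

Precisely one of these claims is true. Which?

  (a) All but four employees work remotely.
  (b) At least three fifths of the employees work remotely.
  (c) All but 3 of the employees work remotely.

|A| = 19, |A ∩ B| = 13, |A ∖ B| = 6.
(a) requires |A ∖ B| = 4: false.
(b) requires |A ∩ B| / |A| ≥ 3/5: true.
(c) requires |A ∖ B| = 3: false.

(b)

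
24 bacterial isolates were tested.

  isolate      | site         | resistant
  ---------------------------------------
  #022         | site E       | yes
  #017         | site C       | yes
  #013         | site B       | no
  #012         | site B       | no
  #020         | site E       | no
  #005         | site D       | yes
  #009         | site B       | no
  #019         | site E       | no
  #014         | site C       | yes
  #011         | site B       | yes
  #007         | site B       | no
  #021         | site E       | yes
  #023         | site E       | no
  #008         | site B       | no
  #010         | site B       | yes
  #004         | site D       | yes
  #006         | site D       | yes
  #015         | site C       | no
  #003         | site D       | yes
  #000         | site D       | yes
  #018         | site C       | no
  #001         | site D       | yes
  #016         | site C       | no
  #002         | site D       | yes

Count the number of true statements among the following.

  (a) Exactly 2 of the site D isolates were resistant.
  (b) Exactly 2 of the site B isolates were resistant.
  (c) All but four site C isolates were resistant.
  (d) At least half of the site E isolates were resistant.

(a) site D: |A| = 7, |A ∩ B| = 7; needs |A ∩ B| = 2 — false.
(b) site B: |A| = 7, |A ∩ B| = 2; needs |A ∩ B| = 2 — true.
(c) site C: |A| = 5, |A ∩ B| = 2; needs |A ∖ B| = 4 — false.
(d) site E: |A| = 5, |A ∩ B| = 2; needs |A ∩ B| ≥ |A ∖ B| — false.

1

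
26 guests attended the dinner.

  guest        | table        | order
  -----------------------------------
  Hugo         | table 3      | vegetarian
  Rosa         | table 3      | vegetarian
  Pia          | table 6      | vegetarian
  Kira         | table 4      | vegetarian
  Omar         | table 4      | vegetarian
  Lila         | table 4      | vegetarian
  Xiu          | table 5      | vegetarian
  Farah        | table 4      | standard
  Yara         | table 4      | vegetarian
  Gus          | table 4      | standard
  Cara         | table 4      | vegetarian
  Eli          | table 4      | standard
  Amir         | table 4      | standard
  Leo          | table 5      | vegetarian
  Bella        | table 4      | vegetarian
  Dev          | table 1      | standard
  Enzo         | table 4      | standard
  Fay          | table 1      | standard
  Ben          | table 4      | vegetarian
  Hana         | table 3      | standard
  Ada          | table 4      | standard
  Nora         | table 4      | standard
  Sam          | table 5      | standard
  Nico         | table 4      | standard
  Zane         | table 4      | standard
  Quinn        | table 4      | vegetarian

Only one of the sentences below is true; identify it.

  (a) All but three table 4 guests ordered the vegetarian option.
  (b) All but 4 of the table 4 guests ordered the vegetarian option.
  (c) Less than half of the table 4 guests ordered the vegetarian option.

(c)

|A| = 17, |A ∩ B| = 8, |A ∖ B| = 9.
(a) requires |A ∖ B| = 3: false.
(b) requires |A ∖ B| = 4: false.
(c) requires |A ∩ B| < |A ∖ B|: true.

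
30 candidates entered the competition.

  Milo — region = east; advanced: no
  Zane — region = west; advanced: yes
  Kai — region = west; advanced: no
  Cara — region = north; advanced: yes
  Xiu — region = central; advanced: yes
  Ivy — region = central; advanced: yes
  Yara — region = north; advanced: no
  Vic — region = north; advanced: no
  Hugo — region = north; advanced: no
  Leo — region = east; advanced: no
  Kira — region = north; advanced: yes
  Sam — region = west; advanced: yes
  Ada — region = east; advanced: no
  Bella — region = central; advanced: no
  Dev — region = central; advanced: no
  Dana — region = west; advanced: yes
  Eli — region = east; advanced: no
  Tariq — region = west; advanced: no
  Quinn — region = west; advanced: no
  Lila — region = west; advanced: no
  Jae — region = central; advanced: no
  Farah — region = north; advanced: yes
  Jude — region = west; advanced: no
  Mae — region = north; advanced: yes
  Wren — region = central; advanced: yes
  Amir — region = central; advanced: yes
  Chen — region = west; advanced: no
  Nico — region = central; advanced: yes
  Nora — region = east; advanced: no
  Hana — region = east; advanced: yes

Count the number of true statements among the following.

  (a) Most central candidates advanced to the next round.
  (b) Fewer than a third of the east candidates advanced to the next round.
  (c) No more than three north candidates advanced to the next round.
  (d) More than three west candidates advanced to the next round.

2

(a) central: |A| = 8, |A ∩ B| = 5; needs |A ∩ B| > |A ∖ B| — true.
(b) east: |A| = 6, |A ∩ B| = 1; needs |A ∩ B| / |A| < 1/3 — true.
(c) north: |A| = 7, |A ∩ B| = 4; needs |A ∩ B| ≤ 3 — false.
(d) west: |A| = 9, |A ∩ B| = 3; needs |A ∩ B| > 3 — false.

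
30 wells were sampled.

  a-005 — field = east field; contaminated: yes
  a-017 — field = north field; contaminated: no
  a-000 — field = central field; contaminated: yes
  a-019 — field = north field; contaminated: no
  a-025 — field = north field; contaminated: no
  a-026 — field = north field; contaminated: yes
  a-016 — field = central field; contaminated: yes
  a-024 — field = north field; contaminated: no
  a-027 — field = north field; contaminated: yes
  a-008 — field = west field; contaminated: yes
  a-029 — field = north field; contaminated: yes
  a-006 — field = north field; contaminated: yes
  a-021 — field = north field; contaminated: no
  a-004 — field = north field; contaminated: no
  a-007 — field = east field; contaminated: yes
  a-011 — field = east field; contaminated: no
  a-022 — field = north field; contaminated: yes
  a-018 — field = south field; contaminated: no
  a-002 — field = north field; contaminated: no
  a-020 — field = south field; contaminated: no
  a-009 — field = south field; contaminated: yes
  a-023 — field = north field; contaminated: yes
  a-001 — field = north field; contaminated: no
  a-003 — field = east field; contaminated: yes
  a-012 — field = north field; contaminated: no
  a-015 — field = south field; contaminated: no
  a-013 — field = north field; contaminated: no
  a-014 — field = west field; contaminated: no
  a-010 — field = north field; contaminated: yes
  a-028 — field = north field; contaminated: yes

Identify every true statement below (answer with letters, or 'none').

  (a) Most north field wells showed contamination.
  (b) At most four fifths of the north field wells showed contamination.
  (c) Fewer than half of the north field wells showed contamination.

(b), (c)

|A| = 18, |A ∩ B| = 8, |A ∖ B| = 10.
(a) |A ∩ B| > |A ∖ B|: fails.
(b) |A ∩ B| / |A| ≤ 4/5: holds.
(c) |A ∩ B| < |A ∖ B|: holds.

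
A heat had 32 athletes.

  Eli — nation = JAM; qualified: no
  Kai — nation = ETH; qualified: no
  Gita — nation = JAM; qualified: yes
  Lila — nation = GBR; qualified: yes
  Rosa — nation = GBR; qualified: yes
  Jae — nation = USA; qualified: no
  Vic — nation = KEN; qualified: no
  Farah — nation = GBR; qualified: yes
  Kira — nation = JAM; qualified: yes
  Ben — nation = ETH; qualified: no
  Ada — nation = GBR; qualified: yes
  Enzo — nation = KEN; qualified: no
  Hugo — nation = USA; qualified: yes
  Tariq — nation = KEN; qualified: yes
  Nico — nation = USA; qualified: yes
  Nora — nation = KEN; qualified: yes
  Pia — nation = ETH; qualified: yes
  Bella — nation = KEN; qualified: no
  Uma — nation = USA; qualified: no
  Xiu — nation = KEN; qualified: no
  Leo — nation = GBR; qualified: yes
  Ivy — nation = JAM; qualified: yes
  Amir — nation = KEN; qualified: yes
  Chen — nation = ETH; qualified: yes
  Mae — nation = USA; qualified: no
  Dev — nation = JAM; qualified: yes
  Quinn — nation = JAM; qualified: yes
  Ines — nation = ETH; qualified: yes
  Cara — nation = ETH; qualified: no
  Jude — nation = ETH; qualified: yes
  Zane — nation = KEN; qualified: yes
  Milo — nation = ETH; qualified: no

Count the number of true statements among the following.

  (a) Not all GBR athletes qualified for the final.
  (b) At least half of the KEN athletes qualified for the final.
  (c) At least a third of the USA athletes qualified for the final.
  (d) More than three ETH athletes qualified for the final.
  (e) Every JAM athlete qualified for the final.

(a) GBR: |A| = 5, |A ∩ B| = 5; needs A ⊄ B (|A ∖ B| ≥ 1) — false.
(b) KEN: |A| = 8, |A ∩ B| = 4; needs |A ∩ B| ≥ |A ∖ B| — true.
(c) USA: |A| = 5, |A ∩ B| = 2; needs |A ∩ B| / |A| ≥ 1/3 — true.
(d) ETH: |A| = 8, |A ∩ B| = 4; needs |A ∩ B| > 3 — true.
(e) JAM: |A| = 6, |A ∩ B| = 5; needs A ⊆ B, i.e. every element of A is in B (|A ∖ B| = 0) — false.

3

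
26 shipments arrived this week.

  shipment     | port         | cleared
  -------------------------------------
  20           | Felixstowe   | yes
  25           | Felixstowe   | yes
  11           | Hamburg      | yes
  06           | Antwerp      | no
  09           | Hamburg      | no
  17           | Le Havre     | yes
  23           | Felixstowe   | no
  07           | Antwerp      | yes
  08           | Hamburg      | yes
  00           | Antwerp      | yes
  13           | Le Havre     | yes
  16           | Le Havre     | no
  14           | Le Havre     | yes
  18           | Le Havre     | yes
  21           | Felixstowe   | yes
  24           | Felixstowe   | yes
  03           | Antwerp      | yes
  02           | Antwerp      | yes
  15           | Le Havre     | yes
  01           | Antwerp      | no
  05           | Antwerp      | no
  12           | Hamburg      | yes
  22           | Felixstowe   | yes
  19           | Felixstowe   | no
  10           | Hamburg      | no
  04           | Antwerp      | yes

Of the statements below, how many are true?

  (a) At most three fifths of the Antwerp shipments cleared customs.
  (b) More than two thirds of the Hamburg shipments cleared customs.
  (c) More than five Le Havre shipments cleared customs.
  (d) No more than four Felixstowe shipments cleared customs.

0

(a) Antwerp: |A| = 8, |A ∩ B| = 5; needs |A ∩ B| / |A| ≤ 3/5 — false.
(b) Hamburg: |A| = 5, |A ∩ B| = 3; needs |A ∩ B| / |A| > 2/3 — false.
(c) Le Havre: |A| = 6, |A ∩ B| = 5; needs |A ∩ B| > 5 — false.
(d) Felixstowe: |A| = 7, |A ∩ B| = 5; needs |A ∩ B| ≤ 4 — false.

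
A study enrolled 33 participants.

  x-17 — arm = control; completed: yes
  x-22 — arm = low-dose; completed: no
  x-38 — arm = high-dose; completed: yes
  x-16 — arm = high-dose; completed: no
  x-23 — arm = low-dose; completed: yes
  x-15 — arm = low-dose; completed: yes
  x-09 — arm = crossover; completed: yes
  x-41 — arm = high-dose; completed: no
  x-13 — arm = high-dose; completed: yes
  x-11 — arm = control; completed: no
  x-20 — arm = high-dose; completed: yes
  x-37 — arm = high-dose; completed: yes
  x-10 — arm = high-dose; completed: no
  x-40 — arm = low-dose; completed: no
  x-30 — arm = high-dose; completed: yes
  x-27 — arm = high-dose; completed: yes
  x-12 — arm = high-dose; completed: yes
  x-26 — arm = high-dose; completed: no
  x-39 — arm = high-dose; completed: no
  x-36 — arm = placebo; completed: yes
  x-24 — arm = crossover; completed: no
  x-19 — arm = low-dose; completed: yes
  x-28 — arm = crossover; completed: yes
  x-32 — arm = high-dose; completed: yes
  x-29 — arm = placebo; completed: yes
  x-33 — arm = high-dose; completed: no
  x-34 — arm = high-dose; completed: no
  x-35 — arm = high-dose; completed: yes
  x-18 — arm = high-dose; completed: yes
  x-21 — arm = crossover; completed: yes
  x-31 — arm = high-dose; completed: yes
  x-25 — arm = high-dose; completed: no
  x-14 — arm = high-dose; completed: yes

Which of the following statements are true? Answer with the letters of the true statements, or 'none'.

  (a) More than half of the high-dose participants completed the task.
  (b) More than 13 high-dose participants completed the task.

|A| = 20, |A ∩ B| = 12, |A ∖ B| = 8.
(a) |A ∩ B| > |A ∖ B|: holds.
(b) |A ∩ B| > 13: fails.

(a)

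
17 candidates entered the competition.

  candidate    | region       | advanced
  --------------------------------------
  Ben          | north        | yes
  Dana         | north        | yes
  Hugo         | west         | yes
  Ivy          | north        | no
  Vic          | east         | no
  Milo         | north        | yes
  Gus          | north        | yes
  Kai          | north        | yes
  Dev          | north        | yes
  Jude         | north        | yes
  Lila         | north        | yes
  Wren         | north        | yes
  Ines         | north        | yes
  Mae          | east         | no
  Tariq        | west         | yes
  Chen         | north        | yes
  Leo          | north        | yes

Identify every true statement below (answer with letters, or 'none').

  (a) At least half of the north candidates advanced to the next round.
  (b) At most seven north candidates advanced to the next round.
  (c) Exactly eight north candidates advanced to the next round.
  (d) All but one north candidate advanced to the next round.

(a), (d)

|A| = 13, |A ∩ B| = 12, |A ∖ B| = 1.
(a) |A ∩ B| ≥ |A ∖ B|: holds.
(b) |A ∩ B| ≤ 7: fails.
(c) |A ∩ B| = 8: fails.
(d) |A ∖ B| = 1: holds.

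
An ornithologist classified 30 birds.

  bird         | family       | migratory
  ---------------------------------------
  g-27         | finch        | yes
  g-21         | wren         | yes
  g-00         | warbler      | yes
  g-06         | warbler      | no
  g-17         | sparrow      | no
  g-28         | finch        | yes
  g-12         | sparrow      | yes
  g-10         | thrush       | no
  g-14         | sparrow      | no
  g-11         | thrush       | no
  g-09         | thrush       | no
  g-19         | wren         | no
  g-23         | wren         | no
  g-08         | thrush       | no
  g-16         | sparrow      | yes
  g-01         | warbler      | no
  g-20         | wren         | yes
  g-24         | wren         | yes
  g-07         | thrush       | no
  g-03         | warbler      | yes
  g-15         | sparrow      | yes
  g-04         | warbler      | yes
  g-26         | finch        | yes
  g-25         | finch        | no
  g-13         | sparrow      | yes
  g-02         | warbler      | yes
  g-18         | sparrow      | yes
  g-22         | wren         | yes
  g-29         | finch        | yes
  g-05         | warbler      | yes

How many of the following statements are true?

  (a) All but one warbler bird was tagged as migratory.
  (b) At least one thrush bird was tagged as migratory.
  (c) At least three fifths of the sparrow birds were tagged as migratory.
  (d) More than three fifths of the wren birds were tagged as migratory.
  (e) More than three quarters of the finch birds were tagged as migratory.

(a) warbler: |A| = 7, |A ∩ B| = 5; needs |A ∖ B| = 1 — false.
(b) thrush: |A| = 5, |A ∩ B| = 0; needs A ∩ B ≠ ∅ (|A ∩ B| ≥ 1) — false.
(c) sparrow: |A| = 7, |A ∩ B| = 5; needs |A ∩ B| / |A| ≥ 3/5 — true.
(d) wren: |A| = 6, |A ∩ B| = 4; needs |A ∩ B| / |A| > 3/5 — true.
(e) finch: |A| = 5, |A ∩ B| = 4; needs |A ∩ B| / |A| > 3/4 — true.

3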